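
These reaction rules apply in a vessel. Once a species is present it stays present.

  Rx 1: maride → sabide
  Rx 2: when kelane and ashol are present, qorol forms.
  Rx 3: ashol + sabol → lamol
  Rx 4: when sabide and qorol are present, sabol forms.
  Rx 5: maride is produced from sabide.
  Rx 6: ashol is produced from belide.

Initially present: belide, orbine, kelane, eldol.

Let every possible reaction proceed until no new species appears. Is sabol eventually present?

sabol would need sabide and qorol (Rx 4), but sabide never forms.

No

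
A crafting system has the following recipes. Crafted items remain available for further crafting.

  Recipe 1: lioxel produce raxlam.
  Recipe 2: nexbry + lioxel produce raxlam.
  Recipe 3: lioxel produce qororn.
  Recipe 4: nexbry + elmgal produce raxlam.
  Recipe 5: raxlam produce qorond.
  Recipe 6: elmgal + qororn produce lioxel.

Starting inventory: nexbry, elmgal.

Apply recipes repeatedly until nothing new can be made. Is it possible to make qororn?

No

qororn would need lioxel (Recipe 3), but lioxel is never obtained.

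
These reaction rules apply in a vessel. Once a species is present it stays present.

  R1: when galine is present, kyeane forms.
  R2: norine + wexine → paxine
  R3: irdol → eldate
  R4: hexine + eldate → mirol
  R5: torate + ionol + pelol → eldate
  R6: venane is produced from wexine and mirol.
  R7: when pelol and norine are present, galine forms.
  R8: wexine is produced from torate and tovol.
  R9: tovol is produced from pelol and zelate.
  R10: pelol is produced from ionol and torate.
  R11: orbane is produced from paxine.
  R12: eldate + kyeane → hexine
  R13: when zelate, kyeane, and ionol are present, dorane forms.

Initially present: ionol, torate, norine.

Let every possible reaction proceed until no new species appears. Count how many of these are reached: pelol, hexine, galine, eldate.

ionol and torate present → pelol forms (R10).
torate, ionol, and pelol present → eldate forms (R5).
pelol and norine present → galine forms (R7).
galine present → kyeane forms (R1).
eldate and kyeane present → hexine forms (R12).
pelol: reached.
hexine: reached.
galine: reached.
eldate: reached.
All 4 are reached.

4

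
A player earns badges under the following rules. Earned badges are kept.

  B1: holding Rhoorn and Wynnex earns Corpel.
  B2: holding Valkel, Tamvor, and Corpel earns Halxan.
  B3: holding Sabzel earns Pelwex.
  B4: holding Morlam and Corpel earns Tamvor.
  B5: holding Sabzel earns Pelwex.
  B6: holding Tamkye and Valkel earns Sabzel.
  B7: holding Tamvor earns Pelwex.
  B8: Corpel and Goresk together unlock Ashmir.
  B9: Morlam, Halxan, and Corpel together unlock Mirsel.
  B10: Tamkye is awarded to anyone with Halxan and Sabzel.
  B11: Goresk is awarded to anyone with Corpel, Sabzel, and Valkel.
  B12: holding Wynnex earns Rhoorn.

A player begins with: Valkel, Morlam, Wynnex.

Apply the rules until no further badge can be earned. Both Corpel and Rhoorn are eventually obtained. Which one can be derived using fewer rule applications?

Rhoorn: With Wynnex, Rhoorn is earned (B12). [1 rule application]
Corpel: With Wynnex, Rhoorn is earned (B12). With Rhoorn and Wynnex, Corpel is earned (B1). [2 rule applications]
Rhoorn needs fewer.

Rhoorn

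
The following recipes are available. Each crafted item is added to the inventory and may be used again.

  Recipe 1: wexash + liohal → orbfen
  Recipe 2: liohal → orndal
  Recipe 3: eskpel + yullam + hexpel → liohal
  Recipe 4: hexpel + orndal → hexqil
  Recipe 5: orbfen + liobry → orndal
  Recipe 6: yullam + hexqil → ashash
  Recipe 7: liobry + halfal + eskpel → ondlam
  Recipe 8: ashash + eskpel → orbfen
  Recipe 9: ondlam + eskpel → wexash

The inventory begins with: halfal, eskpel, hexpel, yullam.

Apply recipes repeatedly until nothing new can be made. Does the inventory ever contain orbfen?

Yes

eskpel + yullam + hexpel → liohal (Recipe 3).
liohal → orndal (Recipe 2).
hexpel + orndal → hexqil (Recipe 4).
Using Recipe 6, yullam and hexqil make ashash.
Using Recipe 8, ashash and eskpel make orbfen.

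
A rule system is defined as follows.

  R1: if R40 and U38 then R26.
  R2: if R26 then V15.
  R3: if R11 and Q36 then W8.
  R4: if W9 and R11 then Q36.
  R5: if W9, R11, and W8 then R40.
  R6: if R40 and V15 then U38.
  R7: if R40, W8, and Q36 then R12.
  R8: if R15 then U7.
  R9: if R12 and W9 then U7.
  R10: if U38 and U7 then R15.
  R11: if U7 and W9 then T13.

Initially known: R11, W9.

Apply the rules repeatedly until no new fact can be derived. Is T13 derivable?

From W9 and R11, R4 gives Q36.
From R11 and Q36, R3 gives W8.
From W9, R11, and W8, R5 gives R40.
From R40, W8, and Q36, R7 gives R12.
From R12 and W9, R9 gives U7.
U7 and W9 hold, so T13 follows (R11).

Yes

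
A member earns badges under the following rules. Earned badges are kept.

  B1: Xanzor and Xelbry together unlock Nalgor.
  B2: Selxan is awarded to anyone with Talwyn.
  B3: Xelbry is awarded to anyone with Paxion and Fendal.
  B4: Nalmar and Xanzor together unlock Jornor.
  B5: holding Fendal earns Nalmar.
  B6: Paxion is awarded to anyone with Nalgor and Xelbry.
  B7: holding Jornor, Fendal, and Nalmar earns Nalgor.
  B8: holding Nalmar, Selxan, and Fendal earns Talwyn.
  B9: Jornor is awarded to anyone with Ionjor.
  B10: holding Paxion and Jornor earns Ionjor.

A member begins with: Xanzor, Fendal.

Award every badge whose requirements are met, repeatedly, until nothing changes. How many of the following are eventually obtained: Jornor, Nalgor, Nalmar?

3

With Fendal, Nalmar is earned (B5).
With Nalmar and Xanzor, Jornor is earned (B4).
With Jornor, Fendal, and Nalmar, Nalgor is earned (B7).
Jornor: reached.
Nalgor: reached.
Nalmar: reached.
All 3 are reached.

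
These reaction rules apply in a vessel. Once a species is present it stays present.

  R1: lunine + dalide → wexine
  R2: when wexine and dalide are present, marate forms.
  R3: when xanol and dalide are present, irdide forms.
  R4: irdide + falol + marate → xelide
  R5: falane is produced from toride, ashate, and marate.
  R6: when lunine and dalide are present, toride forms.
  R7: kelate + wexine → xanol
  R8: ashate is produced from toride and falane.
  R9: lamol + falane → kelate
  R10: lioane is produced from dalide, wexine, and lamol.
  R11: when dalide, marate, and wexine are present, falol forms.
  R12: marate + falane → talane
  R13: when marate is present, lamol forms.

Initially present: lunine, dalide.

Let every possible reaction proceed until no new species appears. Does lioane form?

lunine and dalide present → wexine forms (R1).
wexine and dalide present → marate forms (R2).
marate present → lamol forms (R13).
dalide, wexine, and lamol present → lioane forms (R10).

Yes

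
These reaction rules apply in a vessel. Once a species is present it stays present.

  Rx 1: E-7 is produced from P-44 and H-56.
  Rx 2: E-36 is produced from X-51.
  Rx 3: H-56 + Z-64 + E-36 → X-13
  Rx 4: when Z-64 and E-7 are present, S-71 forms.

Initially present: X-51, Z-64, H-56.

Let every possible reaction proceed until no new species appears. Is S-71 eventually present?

No

S-71 would need Z-64 and E-7 (Rx 4), but E-7 never forms.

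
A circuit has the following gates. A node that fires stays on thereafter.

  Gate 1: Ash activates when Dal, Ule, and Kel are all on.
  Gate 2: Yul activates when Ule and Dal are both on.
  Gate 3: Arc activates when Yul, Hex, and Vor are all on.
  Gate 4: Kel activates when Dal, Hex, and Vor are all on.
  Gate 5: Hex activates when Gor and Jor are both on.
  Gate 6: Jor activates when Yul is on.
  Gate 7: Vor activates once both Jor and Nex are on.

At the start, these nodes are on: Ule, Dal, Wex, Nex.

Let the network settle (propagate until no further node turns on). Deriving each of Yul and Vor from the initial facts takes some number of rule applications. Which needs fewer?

Yul: Gate 2: Ule and Dal on → Yul on. [1 rule application]
Vor: Gate 2: Ule and Dal on → Yul on. Gate 6: Yul on → Jor on. Gate 7: Jor and Nex on → Vor on. [3 rule applications]
Yul needs fewer.

Yul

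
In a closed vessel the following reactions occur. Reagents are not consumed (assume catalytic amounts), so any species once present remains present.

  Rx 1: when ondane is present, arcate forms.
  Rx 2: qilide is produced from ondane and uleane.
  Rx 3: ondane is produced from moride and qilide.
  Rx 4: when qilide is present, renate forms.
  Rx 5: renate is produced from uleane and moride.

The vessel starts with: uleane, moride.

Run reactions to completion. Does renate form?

uleane and moride present → renate forms (Rx 5).

Yes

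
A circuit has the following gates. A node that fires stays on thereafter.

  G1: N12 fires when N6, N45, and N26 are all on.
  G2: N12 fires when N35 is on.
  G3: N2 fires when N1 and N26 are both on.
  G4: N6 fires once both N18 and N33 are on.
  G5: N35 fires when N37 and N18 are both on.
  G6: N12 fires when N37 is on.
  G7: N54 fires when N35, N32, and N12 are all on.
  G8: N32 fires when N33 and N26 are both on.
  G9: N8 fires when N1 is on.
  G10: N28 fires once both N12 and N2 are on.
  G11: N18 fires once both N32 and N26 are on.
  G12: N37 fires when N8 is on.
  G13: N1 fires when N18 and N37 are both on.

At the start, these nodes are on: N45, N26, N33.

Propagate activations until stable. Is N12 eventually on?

Yes

G8: N33 and N26 on → N32 on.
N32 and N26 are on, so N18 fires (G11).
N18 and N33 are on, so N6 fires (G4).
G1: N6, N45, and N26 on → N12 on.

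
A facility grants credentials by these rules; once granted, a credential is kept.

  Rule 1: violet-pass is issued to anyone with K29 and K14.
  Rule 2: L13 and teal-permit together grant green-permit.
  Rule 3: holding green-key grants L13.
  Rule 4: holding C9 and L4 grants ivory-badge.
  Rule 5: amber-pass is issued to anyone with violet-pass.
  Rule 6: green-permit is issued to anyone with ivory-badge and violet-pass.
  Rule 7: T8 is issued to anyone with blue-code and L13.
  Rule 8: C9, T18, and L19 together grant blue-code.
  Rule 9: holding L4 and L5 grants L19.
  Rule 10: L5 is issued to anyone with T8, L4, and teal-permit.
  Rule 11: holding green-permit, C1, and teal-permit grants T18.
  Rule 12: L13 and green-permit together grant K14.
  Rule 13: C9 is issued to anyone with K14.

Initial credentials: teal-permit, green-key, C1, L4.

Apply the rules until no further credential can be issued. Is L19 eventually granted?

No

L19 would need L4 and L5 (Rule 9), but L5 is never granted.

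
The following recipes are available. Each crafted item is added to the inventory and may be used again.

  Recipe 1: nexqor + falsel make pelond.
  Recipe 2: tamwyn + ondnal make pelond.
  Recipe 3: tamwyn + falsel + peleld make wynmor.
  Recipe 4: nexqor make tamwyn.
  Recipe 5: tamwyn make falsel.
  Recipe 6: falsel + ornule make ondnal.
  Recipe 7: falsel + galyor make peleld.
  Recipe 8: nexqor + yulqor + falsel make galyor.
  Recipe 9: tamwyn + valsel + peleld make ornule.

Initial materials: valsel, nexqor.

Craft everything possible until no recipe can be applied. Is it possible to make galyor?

galyor would need nexqor, yulqor, and falsel (Recipe 8), but yulqor is never obtained.

No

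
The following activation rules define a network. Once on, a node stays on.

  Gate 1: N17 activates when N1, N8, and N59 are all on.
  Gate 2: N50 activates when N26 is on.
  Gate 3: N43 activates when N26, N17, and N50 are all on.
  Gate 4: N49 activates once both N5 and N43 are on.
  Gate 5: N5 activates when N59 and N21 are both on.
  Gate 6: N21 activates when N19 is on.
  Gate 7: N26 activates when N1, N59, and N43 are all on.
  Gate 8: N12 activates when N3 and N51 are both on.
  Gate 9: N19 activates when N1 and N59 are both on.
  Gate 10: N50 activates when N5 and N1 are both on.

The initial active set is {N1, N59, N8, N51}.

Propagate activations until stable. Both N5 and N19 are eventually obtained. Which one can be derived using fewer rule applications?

N19: Gate 9: N1 and N59 on → N19 on. [1 rule application]
N5: N1 and N59 are on, so N19 activates (Gate 9). N19 is on, so N21 activates (Gate 6). Gate 5: N59 and N21 on → N5 on. [3 rule applications]
N19 needs fewer.

N19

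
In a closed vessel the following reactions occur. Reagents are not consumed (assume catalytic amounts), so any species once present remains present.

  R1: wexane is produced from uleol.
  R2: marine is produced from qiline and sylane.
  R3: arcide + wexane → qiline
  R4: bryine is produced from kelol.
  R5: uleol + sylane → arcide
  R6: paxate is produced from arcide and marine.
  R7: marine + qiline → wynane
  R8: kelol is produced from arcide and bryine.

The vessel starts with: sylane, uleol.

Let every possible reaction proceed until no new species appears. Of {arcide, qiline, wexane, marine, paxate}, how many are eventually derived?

uleol and sylane present → arcide forms (R5).
uleol present → wexane forms (R1).
arcide and wexane present → qiline forms (R3).
qiline and sylane present → marine forms (R2).
arcide and marine present → paxate forms (R6).
arcide: reached.
qiline: reached.
wexane: reached.
marine: reached.
paxate: reached.
All 5 are reached.

5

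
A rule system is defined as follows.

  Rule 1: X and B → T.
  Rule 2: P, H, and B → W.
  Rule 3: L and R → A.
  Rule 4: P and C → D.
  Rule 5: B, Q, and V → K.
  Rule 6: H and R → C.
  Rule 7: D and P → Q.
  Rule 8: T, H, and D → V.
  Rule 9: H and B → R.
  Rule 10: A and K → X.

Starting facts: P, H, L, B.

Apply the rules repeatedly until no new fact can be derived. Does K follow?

K would need B, Q, and V (Rule 5), but V is never established.

No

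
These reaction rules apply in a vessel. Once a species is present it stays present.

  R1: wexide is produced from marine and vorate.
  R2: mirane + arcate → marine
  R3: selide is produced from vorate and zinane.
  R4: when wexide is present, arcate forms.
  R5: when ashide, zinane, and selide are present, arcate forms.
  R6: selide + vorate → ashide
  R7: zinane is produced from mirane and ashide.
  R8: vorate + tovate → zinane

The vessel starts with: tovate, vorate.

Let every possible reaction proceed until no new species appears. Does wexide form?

wexide would need marine and vorate (R1), but marine never forms.

No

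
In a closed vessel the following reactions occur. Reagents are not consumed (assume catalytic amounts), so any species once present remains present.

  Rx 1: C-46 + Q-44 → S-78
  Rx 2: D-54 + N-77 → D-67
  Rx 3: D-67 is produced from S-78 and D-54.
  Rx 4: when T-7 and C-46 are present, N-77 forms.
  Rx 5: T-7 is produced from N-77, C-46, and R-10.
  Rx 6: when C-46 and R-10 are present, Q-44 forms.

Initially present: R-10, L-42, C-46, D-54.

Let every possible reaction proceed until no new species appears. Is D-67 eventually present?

Yes

C-46 and R-10 present → Q-44 forms (Rx 6).
C-46 and Q-44 present → S-78 forms (Rx 1).
S-78 and D-54 present → D-67 forms (Rx 3).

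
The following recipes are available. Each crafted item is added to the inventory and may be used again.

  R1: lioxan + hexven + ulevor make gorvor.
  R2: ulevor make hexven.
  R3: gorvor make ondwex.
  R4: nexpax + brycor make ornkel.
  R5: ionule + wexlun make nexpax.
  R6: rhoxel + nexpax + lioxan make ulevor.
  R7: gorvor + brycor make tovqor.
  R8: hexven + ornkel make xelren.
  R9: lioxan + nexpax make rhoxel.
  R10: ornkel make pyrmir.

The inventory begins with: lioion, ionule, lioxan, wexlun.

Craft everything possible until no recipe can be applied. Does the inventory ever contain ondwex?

ionule + wexlun → nexpax (R5).
lioxan + nexpax → rhoxel (R9).
Using R6, rhoxel, nexpax, and lioxan make ulevor.
Using R2, ulevor makes hexven.
lioxan + hexven + ulevor → gorvor (R1).
gorvor → ondwex (R3).

Yes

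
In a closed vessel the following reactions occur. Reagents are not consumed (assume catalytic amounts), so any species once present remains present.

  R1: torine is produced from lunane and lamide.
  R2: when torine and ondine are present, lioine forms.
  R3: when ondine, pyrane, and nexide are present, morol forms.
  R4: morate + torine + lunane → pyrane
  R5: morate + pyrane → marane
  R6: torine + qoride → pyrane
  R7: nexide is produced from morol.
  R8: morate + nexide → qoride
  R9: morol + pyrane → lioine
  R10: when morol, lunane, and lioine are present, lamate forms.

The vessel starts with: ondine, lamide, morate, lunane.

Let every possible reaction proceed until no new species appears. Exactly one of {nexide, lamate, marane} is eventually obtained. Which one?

lunane and lamide present → torine forms (R1).
morate, torine, and lunane present → pyrane forms (R4).
morate and pyrane present → marane forms (R5).
lamate would need morol, lunane, and lioine (R10), but morol never forms. nexide would need morol (R7), but morol never forms.

marane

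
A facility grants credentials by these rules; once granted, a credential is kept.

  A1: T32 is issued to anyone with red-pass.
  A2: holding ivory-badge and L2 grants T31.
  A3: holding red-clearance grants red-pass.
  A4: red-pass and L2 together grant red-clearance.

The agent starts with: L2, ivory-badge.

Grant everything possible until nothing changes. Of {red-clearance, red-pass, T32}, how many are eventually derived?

0

red-clearance would need red-pass and L2 (A4), but red-pass is never granted.
red-pass would need red-clearance (A3), but red-clearance is never granted.
T32 would need red-pass (A1), but red-pass is never granted.
None of the 3 are reached.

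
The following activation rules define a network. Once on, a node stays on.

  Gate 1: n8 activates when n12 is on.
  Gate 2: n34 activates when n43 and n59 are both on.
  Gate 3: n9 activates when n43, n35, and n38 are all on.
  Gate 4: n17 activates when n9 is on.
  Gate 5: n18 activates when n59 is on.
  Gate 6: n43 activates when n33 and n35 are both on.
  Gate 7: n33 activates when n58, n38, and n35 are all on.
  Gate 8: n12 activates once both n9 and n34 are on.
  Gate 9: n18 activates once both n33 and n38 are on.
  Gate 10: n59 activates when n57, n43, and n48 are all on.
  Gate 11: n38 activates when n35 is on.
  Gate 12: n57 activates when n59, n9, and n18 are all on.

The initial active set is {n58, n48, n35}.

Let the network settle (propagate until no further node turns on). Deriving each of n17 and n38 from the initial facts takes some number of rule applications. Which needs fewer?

n38

n38: n35 is on, so n38 activates (Gate 11). [1 rule application]
n17: n35 is on, so n38 activates (Gate 11). n58, n38, and n35 are on, so n33 activates (Gate 7). Gate 6: n33 and n35 on → n43 on. Gate 3: n43, n35, and n38 on → n9 on. n9 is on, so n17 activates (Gate 4). [5 rule applications]
n38 needs fewer.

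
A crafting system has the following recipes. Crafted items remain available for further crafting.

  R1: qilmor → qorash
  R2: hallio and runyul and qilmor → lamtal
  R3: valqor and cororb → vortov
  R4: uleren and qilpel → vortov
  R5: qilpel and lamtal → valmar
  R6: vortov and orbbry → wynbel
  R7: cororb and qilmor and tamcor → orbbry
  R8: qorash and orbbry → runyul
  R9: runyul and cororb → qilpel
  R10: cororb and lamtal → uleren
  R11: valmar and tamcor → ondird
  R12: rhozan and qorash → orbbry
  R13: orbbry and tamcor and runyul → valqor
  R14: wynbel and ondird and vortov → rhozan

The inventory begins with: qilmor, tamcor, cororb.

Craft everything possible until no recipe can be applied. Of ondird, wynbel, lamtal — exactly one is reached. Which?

wynbel

cororb and qilmor and tamcor → orbbry (R7).
qilmor → qorash (R1).
Using R8, qorash and orbbry make runyul.
Using R13, orbbry, tamcor, and runyul make valqor.
Using R3, valqor and cororb make vortov.
vortov and orbbry → wynbel (R6).
ondird would need valmar and tamcor (R11), but valmar is never obtained. lamtal would need hallio, runyul, and qilmor (R2), but hallio is never obtained.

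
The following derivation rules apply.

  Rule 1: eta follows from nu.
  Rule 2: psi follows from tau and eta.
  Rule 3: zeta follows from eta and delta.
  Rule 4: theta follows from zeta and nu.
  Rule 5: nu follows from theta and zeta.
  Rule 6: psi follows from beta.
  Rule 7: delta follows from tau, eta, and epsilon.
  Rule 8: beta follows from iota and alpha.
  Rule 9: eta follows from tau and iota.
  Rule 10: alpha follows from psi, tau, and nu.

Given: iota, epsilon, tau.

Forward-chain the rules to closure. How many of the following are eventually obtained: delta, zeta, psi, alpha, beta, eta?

From tau and iota, Rule 9 gives eta.
From tau, eta, and epsilon, Rule 7 gives delta.
From tau and eta, Rule 2 gives psi.
eta and delta hold, so zeta follows (Rule 3).
delta: reached.
zeta: reached.
psi: reached.
alpha would need psi, tau, and nu (Rule 10), but nu is never established.
beta would need iota and alpha (Rule 8), but alpha is never established.
eta: reached.
Reached: delta, zeta, psi, and eta — 4 of the 6.

4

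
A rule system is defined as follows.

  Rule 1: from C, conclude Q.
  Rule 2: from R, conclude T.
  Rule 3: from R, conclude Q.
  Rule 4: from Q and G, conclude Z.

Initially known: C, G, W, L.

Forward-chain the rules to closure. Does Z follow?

C holds, so Q follows (Rule 1).
From Q and G, Rule 4 gives Z.

Yes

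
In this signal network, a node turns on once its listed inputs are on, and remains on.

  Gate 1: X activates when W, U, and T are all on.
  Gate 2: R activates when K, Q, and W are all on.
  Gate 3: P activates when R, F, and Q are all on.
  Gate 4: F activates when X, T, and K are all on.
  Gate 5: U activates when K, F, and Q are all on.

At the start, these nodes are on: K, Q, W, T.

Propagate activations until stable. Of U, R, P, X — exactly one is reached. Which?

Gate 2: K, Q, and W on → R on.
X would need W, U, and T (Gate 1), but U never turns on. P would need R, F, and Q (Gate 3), but F never turns on. U would need K, F, and Q (Gate 5), but F never turns on.

R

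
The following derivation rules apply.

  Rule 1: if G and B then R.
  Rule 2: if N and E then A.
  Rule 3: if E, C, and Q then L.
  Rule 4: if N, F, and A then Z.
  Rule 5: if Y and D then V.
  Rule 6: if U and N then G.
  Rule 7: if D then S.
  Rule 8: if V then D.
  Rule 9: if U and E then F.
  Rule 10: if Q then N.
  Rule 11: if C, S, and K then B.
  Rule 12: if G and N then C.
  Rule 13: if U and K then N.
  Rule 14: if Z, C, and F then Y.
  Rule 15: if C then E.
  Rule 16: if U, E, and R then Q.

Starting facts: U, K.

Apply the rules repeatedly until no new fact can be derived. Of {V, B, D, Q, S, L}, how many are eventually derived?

0

V would need Y and D (Rule 5), but D is never established.
B would need C, S, and K (Rule 11), but S is never established.
D would need V (Rule 8), but V is never established.
Q would need U, E, and R (Rule 16), but R is never established.
S would need D (Rule 7), but D is never established.
L would need E, C, and Q (Rule 3), but Q is never established.
None of the 6 are reached.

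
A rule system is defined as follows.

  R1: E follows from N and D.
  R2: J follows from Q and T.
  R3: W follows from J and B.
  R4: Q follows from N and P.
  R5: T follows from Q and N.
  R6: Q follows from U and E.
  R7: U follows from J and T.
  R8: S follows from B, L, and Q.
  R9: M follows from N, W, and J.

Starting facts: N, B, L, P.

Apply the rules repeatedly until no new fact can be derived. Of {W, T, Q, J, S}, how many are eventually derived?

From N and P, R4 gives Q.
B, L, and Q hold, so S follows (R8).
From Q and N, R5 gives T.
From Q and T, R2 gives J.
J and B hold, so W follows (R3).
W: reached.
T: reached.
Q: reached.
J: reached.
S: reached.
All 5 are reached.

5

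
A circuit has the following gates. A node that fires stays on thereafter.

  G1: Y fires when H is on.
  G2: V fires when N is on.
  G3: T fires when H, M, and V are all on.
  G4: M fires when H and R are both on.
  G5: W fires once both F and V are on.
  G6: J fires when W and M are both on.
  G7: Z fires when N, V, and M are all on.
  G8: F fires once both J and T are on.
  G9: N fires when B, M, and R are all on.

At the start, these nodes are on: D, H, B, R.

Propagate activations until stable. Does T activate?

Yes

G4: H and R on → M on.
B, M, and R are on, so N fires (G9).
N is on, so V fires (G2).
H, M, and V are on, so T fires (G3).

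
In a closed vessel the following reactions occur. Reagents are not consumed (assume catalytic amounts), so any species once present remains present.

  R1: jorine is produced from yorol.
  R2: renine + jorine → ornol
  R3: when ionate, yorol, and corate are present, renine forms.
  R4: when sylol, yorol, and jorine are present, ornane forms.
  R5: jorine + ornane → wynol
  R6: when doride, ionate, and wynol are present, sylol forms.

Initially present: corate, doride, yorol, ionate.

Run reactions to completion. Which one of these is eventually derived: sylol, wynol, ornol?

ornol

ionate, yorol, and corate present → renine forms (R3).
yorol present → jorine forms (R1).
renine and jorine present → ornol forms (R2).
sylol would need doride, ionate, and wynol (R6), but wynol never forms. wynol would need jorine and ornane (R5), but ornane never forms.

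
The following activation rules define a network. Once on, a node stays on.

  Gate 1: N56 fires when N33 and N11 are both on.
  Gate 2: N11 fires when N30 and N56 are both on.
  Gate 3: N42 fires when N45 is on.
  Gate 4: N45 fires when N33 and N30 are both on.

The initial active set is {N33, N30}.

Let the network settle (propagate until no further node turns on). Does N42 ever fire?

N33 and N30 are on, so N45 fires (Gate 4).
Gate 3: N45 on → N42 on.

Yes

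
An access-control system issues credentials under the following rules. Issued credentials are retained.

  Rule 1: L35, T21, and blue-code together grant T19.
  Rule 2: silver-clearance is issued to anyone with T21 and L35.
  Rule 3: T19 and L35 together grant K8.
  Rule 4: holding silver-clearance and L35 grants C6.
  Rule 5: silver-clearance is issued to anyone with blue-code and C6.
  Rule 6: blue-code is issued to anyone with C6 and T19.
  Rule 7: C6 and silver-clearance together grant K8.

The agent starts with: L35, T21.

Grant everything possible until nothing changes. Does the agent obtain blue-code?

No

blue-code would need C6 and T19 (Rule 6), but T19 is never granted.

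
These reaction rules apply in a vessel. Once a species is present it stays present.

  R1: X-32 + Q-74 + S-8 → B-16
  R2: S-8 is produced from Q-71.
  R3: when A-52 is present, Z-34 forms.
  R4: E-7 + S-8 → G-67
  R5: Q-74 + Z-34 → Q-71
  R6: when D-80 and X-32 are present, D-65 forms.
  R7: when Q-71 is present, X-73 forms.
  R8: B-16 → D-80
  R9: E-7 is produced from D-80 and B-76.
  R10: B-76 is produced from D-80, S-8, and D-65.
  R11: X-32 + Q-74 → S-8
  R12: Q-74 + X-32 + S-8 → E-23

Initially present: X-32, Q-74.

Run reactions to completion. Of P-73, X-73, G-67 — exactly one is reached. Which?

X-32 and Q-74 present → S-8 forms (R11).
X-32, Q-74, and S-8 present → B-16 forms (R1).
B-16 present → D-80 forms (R8).
D-80 and X-32 present → D-65 forms (R6).
D-80, S-8, and D-65 present → B-76 forms (R10).
D-80 and B-76 present → E-7 forms (R9).
E-7 and S-8 present → G-67 forms (R4).
X-73 would need Q-71 (R7), but Q-71 never forms. No rule produces P-73, and it is not given.

G-67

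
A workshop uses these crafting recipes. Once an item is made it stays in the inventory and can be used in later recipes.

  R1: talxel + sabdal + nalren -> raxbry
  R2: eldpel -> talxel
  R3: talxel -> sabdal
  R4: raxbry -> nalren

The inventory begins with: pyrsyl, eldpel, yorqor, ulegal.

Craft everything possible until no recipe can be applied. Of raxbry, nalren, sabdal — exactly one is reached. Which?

sabdal

eldpel -> talxel (R2).
talxel -> sabdal (R3).
raxbry would need talxel, sabdal, and nalren (R1), but nalren is never obtained. nalren would need raxbry (R4), but raxbry is never obtained.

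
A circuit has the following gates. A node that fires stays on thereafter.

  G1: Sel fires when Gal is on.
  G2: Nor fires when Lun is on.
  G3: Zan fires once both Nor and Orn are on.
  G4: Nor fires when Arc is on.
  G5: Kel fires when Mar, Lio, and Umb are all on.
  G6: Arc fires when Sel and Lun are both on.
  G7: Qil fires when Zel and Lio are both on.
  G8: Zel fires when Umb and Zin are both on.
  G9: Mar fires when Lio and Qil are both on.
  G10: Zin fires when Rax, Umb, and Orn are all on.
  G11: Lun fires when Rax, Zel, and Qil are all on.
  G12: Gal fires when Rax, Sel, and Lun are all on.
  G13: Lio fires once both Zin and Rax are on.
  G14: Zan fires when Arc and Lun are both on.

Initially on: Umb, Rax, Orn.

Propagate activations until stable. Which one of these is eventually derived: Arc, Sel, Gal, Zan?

Zan

G10: Rax, Umb, and Orn on → Zin on.
G8: Umb and Zin on → Zel on.
Zin and Rax are on, so Lio fires (G13).
G7: Zel and Lio on → Qil on.
Rax, Zel, and Qil are on, so Lun fires (G11).
G2: Lun on → Nor on.
Nor and Orn are on, so Zan fires (G3).
Gal would need Rax, Sel, and Lun (G12), but Sel never turns on. Arc would need Sel and Lun (G6), but Sel never turns on. Sel would need Gal (G1), but Gal never turns on.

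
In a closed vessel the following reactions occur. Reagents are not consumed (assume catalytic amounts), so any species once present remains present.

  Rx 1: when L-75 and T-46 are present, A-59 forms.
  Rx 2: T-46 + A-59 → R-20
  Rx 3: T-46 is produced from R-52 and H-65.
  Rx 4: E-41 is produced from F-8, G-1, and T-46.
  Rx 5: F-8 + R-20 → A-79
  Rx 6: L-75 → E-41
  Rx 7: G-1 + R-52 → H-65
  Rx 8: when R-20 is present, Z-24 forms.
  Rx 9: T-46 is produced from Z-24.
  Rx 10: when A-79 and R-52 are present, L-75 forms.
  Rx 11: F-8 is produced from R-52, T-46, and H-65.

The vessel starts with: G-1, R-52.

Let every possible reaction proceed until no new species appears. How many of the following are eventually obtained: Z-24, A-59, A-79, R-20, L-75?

Z-24 would need R-20 (Rx 8), but R-20 never forms.
A-59 would need L-75 and T-46 (Rx 1), but L-75 never forms.
A-79 would need F-8 and R-20 (Rx 5), but R-20 never forms.
R-20 would need T-46 and A-59 (Rx 2), but A-59 never forms.
L-75 would need A-79 and R-52 (Rx 10), but A-79 never forms.
None of the 5 are reached.

0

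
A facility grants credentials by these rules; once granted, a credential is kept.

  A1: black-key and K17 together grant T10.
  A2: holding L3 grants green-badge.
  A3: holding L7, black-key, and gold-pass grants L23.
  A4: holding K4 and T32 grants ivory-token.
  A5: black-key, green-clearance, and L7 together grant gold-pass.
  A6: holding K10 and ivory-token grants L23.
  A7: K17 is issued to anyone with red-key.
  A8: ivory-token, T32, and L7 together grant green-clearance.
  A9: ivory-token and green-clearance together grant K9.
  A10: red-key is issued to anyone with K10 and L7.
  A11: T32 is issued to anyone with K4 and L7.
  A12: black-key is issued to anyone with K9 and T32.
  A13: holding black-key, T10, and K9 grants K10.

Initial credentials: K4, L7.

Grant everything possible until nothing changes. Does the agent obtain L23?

Yes

Holding K4 and L7 grants T32 (A11).
Holding K4 and T32 grants ivory-token (A4).
Holding ivory-token, T32, and L7 grants green-clearance (A8).
Holding ivory-token and green-clearance grants K9 (A9).
Holding K9 and T32 grants black-key (A12).
Holding black-key, green-clearance, and L7 grants gold-pass (A5).
Holding L7, black-key, and gold-pass grants L23 (A3).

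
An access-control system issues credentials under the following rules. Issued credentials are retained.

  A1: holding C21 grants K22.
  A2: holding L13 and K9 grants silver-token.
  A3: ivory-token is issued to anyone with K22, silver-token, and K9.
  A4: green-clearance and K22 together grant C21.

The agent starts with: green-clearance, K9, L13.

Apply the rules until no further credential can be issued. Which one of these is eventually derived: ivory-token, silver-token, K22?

Holding L13 and K9 grants silver-token (A2).
ivory-token would need K22, silver-token, and K9 (A3), but K22 is never granted. K22 would need C21 (A1), but C21 is never granted.

silver-token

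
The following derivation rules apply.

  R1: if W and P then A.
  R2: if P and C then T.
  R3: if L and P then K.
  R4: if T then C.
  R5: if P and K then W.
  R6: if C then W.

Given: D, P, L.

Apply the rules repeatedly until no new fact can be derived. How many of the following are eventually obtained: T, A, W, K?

L and P hold, so K follows (R3).
P and K hold, so W follows (R5).
W and P hold, so A follows (R1).
T would need P and C (R2), but C is never established.
A: reached.
W: reached.
K: reached.
Reached: A, W, and K — 3 of the 4.

3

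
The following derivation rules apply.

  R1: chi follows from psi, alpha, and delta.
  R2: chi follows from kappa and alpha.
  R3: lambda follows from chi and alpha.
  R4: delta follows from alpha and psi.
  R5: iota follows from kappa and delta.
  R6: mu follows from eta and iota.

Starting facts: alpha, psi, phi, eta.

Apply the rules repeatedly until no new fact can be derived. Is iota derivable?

iota would need kappa and delta (R5), but kappa is never established.

No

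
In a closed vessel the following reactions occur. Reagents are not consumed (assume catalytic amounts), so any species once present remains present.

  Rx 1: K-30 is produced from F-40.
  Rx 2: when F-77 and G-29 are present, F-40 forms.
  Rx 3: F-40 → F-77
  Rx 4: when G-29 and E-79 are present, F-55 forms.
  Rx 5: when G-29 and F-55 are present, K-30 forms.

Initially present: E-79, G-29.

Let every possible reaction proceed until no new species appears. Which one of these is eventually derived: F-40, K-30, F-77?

G-29 and E-79 present → F-55 forms (Rx 4).
G-29 and F-55 present → K-30 forms (Rx 5).
F-77 would need F-40 (Rx 3), but F-40 never forms. F-40 would need F-77 and G-29 (Rx 2), but F-77 never forms.

K-30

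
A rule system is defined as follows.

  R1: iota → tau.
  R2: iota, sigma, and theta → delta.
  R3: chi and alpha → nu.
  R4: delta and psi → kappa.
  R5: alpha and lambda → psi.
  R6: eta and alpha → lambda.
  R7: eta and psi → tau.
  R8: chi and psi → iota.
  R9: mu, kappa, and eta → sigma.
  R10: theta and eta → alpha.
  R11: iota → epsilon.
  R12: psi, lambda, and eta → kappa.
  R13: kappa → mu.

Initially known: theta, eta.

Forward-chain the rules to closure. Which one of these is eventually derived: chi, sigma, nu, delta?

theta and eta hold, so alpha follows (R10).
eta and alpha hold, so lambda follows (R6).
From alpha and lambda, R5 gives psi.
From psi, lambda, and eta, R12 gives kappa.
From kappa, R13 gives mu.
mu, kappa, and eta hold, so sigma follows (R9).
nu would need chi and alpha (R3), but chi is never established. delta would need iota, sigma, and theta (R2), but iota is never established. No rule produces chi, and it is not given.

sigma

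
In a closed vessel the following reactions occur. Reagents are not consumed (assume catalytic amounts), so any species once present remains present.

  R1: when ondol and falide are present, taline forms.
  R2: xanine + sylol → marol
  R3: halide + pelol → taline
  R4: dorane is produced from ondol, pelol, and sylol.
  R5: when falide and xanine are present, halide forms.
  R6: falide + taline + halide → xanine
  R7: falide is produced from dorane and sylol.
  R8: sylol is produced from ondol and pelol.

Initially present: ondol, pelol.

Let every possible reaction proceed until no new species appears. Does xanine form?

xanine would need falide, taline, and halide (R6), but halide never forms.

No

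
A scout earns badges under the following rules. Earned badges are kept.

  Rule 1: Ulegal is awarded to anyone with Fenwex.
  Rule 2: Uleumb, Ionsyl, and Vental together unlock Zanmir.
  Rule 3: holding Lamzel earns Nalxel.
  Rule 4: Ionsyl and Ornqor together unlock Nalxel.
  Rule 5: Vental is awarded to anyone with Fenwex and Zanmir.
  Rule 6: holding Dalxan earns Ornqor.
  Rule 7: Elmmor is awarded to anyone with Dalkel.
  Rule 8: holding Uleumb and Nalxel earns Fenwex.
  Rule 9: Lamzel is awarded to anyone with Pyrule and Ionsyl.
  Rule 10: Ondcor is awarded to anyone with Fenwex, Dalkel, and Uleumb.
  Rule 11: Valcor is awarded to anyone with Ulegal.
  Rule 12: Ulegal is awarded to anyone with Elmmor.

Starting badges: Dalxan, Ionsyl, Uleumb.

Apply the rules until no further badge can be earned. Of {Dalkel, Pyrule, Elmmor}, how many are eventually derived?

0

No rule produces Dalkel, and it is not given.
No rule produces Pyrule, and it is not given.
Elmmor would need Dalkel (Rule 7), but Dalkel is never earned.
None of the 3 are reached.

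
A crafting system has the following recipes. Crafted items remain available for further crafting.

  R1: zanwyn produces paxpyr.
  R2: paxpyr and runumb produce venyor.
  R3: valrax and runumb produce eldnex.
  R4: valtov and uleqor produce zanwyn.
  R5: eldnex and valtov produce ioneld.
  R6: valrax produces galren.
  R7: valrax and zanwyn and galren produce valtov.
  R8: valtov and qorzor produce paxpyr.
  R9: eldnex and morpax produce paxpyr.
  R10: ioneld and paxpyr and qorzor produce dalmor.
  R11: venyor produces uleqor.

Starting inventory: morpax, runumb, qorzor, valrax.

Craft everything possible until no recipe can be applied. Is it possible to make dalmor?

No

dalmor would need ioneld, paxpyr, and qorzor (R10), but ioneld is never obtained.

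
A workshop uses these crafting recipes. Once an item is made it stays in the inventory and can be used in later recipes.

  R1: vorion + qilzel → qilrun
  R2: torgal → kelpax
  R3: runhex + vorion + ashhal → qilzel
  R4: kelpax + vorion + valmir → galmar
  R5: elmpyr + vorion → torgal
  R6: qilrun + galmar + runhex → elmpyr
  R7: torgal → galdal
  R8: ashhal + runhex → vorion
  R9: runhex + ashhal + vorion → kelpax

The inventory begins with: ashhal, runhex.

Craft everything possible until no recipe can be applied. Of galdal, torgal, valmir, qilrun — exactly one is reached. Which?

ashhal + runhex → vorion (R8).
Using R3, runhex, vorion, and ashhal make qilzel.
Using R1, vorion and qilzel make qilrun.
galdal would need torgal (R7), but torgal is never obtained. torgal would need elmpyr and vorion (R5), but elmpyr is never obtained. No rule produces valmir, and it is not given.

qilrun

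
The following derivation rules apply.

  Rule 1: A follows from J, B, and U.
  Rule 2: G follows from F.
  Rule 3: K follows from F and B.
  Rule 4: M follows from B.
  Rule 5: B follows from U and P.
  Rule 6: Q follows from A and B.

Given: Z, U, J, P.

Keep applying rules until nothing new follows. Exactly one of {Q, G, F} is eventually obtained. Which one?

Q

U and P hold, so B follows (Rule 5).
J, B, and U hold, so A follows (Rule 1).
A and B hold, so Q follows (Rule 6).
No rule produces F, and it is not given. G would need F (Rule 2), but F is never established.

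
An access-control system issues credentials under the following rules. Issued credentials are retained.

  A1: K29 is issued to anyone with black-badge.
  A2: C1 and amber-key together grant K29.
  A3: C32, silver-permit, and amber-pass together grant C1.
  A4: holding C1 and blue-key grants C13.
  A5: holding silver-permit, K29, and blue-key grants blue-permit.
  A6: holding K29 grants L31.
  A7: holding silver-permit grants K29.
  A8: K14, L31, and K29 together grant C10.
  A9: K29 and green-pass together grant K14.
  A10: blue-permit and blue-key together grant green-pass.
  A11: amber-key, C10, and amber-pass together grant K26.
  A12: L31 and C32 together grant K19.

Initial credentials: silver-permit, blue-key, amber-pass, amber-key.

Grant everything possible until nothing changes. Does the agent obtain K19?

No

K19 would need L31 and C32 (A12), but C32 is never granted.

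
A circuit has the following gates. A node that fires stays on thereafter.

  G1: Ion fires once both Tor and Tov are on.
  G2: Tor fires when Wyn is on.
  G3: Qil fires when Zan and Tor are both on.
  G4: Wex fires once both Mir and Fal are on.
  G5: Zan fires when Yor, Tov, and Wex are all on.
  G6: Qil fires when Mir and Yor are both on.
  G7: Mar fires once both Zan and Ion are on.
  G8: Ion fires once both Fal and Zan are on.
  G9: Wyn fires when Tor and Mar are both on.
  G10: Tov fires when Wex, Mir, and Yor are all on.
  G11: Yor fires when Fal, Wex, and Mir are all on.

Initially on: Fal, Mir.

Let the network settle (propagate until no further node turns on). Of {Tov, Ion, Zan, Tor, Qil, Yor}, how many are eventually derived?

Mir and Fal are on, so Wex fires (G4).
Fal, Wex, and Mir are on, so Yor fires (G11).
G6: Mir and Yor on → Qil on.
G10: Wex, Mir, and Yor on → Tov on.
Yor, Tov, and Wex are on, so Zan fires (G5).
G8: Fal and Zan on → Ion on.
Tov: reached.
Ion: reached.
Zan: reached.
Tor would need Wyn (G2), but Wyn never turns on.
Qil: reached.
Yor: reached.
Reached: Tov, Ion, Zan, Qil, and Yor — 5 of the 6.

5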